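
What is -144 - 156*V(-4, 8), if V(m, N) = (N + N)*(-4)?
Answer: 9840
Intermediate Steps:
V(m, N) = -8*N (V(m, N) = (2*N)*(-4) = -8*N)
-144 - 156*V(-4, 8) = -144 - (-1248)*8 = -144 - 156*(-64) = -144 + 9984 = 9840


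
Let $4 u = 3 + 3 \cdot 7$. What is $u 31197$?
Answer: $187182$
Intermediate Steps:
$u = 6$ ($u = \frac{3 + 3 \cdot 7}{4} = \frac{3 + 21}{4} = \frac{1}{4} \cdot 24 = 6$)
$u 31197 = 6 \cdot 31197 = 187182$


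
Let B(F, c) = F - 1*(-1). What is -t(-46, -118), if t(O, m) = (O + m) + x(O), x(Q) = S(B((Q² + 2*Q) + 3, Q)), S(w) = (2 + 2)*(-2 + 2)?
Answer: 164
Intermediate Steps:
B(F, c) = 1 + F (B(F, c) = F + 1 = 1 + F)
S(w) = 0 (S(w) = 4*0 = 0)
x(Q) = 0
t(O, m) = O + m (t(O, m) = (O + m) + 0 = O + m)
-t(-46, -118) = -(-46 - 118) = -1*(-164) = 164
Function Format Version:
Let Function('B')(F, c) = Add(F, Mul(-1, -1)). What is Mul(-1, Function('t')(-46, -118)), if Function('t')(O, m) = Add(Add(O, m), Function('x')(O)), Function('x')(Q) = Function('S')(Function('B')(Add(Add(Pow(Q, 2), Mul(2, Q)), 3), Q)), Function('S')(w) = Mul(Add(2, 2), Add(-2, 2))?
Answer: 164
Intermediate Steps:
Function('B')(F, c) = Add(1, F) (Function('B')(F, c) = Add(F, 1) = Add(1, F))
Function('S')(w) = 0 (Function('S')(w) = Mul(4, 0) = 0)
Function('x')(Q) = 0
Function('t')(O, m) = Add(O, m) (Function('t')(O, m) = Add(Add(O, m), 0) = Add(O, m))
Mul(-1, Function('t')(-46, -118)) = Mul(-1, Add(-46, -118)) = Mul(-1, -164) = 164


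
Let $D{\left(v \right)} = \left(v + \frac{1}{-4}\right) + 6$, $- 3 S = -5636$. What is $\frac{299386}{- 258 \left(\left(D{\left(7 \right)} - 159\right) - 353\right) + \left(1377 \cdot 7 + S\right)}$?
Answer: $\frac{1796316}{841945} \approx 2.1335$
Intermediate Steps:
$S = \frac{5636}{3}$ ($S = \left(- \frac{1}{3}\right) \left(-5636\right) = \frac{5636}{3} \approx 1878.7$)
$D{\left(v \right)} = \frac{23}{4} + v$ ($D{\left(v \right)} = \left(v - \frac{1}{4}\right) + 6 = \left(- \frac{1}{4} + v\right) + 6 = \frac{23}{4} + v$)
$\frac{299386}{- 258 \left(\left(D{\left(7 \right)} - 159\right) - 353\right) + \left(1377 \cdot 7 + S\right)} = \frac{299386}{- 258 \left(\left(\left(\frac{23}{4} + 7\right) - 159\right) - 353\right) + \left(1377 \cdot 7 + \frac{5636}{3}\right)} = \frac{299386}{- 258 \left(\left(\frac{51}{4} - 159\right) - 353\right) + \left(9639 + \frac{5636}{3}\right)} = \frac{299386}{- 258 \left(- \frac{585}{4} - 353\right) + \frac{34553}{3}} = \frac{299386}{\left(-258\right) \left(- \frac{1997}{4}\right) + \frac{34553}{3}} = \frac{299386}{\frac{257613}{2} + \frac{34553}{3}} = \frac{299386}{\frac{841945}{6}} = 299386 \cdot \frac{6}{841945} = \frac{1796316}{841945}$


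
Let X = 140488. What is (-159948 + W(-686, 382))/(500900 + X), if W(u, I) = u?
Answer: -80317/320694 ≈ -0.25045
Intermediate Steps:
(-159948 + W(-686, 382))/(500900 + X) = (-159948 - 686)/(500900 + 140488) = -160634/641388 = -160634*1/641388 = -80317/320694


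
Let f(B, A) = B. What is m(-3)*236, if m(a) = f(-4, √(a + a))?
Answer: -944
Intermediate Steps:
m(a) = -4
m(-3)*236 = -4*236 = -944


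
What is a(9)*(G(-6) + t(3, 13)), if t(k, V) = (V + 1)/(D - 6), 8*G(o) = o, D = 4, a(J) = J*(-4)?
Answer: 279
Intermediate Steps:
a(J) = -4*J
G(o) = o/8
t(k, V) = -½ - V/2 (t(k, V) = (V + 1)/(4 - 6) = (1 + V)/(-2) = (1 + V)*(-½) = -½ - V/2)
a(9)*(G(-6) + t(3, 13)) = (-4*9)*((⅛)*(-6) + (-½ - ½*13)) = -36*(-¾ + (-½ - 13/2)) = -36*(-¾ - 7) = -36*(-31/4) = 279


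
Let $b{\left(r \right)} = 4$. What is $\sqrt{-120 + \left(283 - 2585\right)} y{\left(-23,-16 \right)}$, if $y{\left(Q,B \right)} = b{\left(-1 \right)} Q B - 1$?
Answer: $1471 i \sqrt{2422} \approx 72394.0 i$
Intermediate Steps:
$y{\left(Q,B \right)} = -1 + 4 B Q$ ($y{\left(Q,B \right)} = 4 Q B - 1 = 4 B Q - 1 = -1 + 4 B Q$)
$\sqrt{-120 + \left(283 - 2585\right)} y{\left(-23,-16 \right)} = \sqrt{-120 + \left(283 - 2585\right)} \left(-1 + 4 \left(-16\right) \left(-23\right)\right) = \sqrt{-120 + \left(283 - 2585\right)} \left(-1 + 1472\right) = \sqrt{-120 - 2302} \cdot 1471 = \sqrt{-2422} \cdot 1471 = i \sqrt{2422} \cdot 1471 = 1471 i \sqrt{2422}$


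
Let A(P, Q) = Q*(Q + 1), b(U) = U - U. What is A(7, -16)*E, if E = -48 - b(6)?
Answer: -11520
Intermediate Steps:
b(U) = 0
A(P, Q) = Q*(1 + Q)
E = -48 (E = -48 - 1*0 = -48 + 0 = -48)
A(7, -16)*E = -16*(1 - 16)*(-48) = -16*(-15)*(-48) = 240*(-48) = -11520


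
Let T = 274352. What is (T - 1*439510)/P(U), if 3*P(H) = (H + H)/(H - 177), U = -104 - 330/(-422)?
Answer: -14647697862/21779 ≈ -6.7256e+5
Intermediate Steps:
U = -21779/211 (U = -104 - 330*(-1/422) = -104 + 165/211 = -21779/211 ≈ -103.22)
P(H) = 2*H/(3*(-177 + H)) (P(H) = ((H + H)/(H - 177))/3 = ((2*H)/(-177 + H))/3 = (2*H/(-177 + H))/3 = 2*H/(3*(-177 + H)))
(T - 1*439510)/P(U) = (274352 - 1*439510)/(((⅔)*(-21779/211)/(-177 - 21779/211))) = (274352 - 439510)/(((⅔)*(-21779/211)/(-59126/211))) = -165158/((⅔)*(-21779/211)*(-211/59126)) = -165158/21779/88689 = -165158*88689/21779 = -14647697862/21779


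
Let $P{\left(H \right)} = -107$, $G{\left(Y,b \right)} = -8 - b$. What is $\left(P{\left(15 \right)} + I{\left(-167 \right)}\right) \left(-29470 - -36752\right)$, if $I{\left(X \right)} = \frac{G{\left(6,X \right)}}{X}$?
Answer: $- \frac{131279896}{167} \approx -7.8611 \cdot 10^{5}$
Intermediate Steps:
$I{\left(X \right)} = \frac{-8 - X}{X}$
$\left(P{\left(15 \right)} + I{\left(-167 \right)}\right) \left(-29470 - -36752\right) = \left(-107 + \frac{-8 - -167}{-167}\right) \left(-29470 - -36752\right) = \left(-107 - \frac{-8 + 167}{167}\right) \left(-29470 + 36752\right) = \left(-107 - \frac{159}{167}\right) 7282 = \left(- \frac{18028}{167}\right) 7282 = - \frac{131279896}{167}$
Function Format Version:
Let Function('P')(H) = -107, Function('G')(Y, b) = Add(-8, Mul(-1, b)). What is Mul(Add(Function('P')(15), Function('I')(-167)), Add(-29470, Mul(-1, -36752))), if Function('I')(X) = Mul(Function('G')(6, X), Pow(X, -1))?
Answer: Rational(-131279896, 167) ≈ -7.8611e+5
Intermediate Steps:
Function('I')(X) = Mul(Pow(X, -1), Add(-8, Mul(-1, X))) (Function('I')(X) = Mul(Add(-8, Mul(-1, X)), Pow(X, -1)) = Mul(Pow(X, -1), Add(-8, Mul(-1, X))))
Mul(Add(Function('P')(15), Function('I')(-167)), Add(-29470, Mul(-1, -36752))) = Mul(Add(-107, Mul(Pow(-167, -1), Add(-8, Mul(-1, -167)))), Add(-29470, Mul(-1, -36752))) = Mul(Add(-107, Mul(Rational(-1, 167), Add(-8, 167))), Add(-29470, 36752)) = Mul(Add(-107, Mul(Rational(-1, 167), 159)), 7282) = Mul(Add(-107, Rational(-159, 167)), 7282) = Mul(Rational(-18028, 167), 7282) = Rational(-131279896, 167)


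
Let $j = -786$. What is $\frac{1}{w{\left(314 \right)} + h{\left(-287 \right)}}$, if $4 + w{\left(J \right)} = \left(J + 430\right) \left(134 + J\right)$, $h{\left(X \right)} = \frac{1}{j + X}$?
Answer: $\frac{1073}{357639483} \approx 3.0002 \cdot 10^{-6}$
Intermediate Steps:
$h{\left(X \right)} = \frac{1}{-786 + X}$
$w{\left(J \right)} = -4 + \left(134 + J\right) \left(430 + J\right)$ ($w{\left(J \right)} = -4 + \left(J + 430\right) \left(134 + J\right) = -4 + \left(430 + J\right) \left(134 + J\right) = -4 + \left(134 + J\right) \left(430 + J\right)$)
$\frac{1}{w{\left(314 \right)} + h{\left(-287 \right)}} = \frac{1}{\left(57616 + 314^{2} + 564 \cdot 314\right) + \frac{1}{-786 - 287}} = \frac{1}{\left(57616 + 98596 + 177096\right) + \frac{1}{-1073}} = \frac{1}{333308 - \frac{1}{1073}} = \frac{1}{\frac{357639483}{1073}} = \frac{1073}{357639483}$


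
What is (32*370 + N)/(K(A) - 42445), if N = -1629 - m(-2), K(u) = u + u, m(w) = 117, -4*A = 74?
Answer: -5047/21241 ≈ -0.23761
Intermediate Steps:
A = -37/2 (A = -¼*74 = -37/2 ≈ -18.500)
K(u) = 2*u
N = -1746 (N = -1629 - 1*117 = -1629 - 117 = -1746)
(32*370 + N)/(K(A) - 42445) = (32*370 - 1746)/(2*(-37/2) - 42445) = (11840 - 1746)/(-37 - 42445) = 10094/(-42482) = 10094*(-1/42482) = -5047/21241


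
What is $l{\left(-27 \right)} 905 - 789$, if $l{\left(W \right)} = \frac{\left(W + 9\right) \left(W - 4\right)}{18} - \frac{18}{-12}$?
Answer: $\frac{57247}{2} \approx 28624.0$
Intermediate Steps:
$l{\left(W \right)} = \frac{3}{2} + \frac{\left(-4 + W\right) \left(9 + W\right)}{18}$ ($l{\left(W \right)} = \left(9 + W\right) \left(-4 + W\right) \frac{1}{18} - - \frac{3}{2} = \left(-4 + W\right) \left(9 + W\right) \frac{1}{18} + \frac{3}{2} = \frac{\left(-4 + W\right) \left(9 + W\right)}{18} + \frac{3}{2} = \frac{3}{2} + \frac{\left(-4 + W\right) \left(9 + W\right)}{18}$)
$l{\left(-27 \right)} 905 - 789 = \left(- \frac{1}{2} + \frac{\left(-27\right)^{2}}{18} + \frac{5}{18} \left(-27\right)\right) 905 - 789 = \left(- \frac{1}{2} + \frac{1}{18} \cdot 729 - \frac{15}{2}\right) 905 - 789 = \left(- \frac{1}{2} + \frac{81}{2} - \frac{15}{2}\right) 905 - 789 = \frac{65}{2} \cdot 905 - 789 = \frac{58825}{2} - 789 = \frac{57247}{2}$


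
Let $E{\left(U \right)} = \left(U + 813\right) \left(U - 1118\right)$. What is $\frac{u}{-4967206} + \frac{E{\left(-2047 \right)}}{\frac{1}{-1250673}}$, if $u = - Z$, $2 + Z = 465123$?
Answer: $- \frac{24263017961498004059}{4967206} \approx -4.8846 \cdot 10^{12}$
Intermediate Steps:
$Z = 465121$ ($Z = -2 + 465123 = 465121$)
$u = -465121$ ($u = \left(-1\right) 465121 = -465121$)
$E{\left(U \right)} = \left(-1118 + U\right) \left(813 + U\right)$ ($E{\left(U \right)} = \left(813 + U\right) \left(-1118 + U\right) = \left(-1118 + U\right) \left(813 + U\right)$)
$\frac{u}{-4967206} + \frac{E{\left(-2047 \right)}}{\frac{1}{-1250673}} = - \frac{465121}{-4967206} + \frac{-908934 + \left(-2047\right)^{2} - -624335}{\frac{1}{-1250673}} = \left(-465121\right) \left(- \frac{1}{4967206}\right) + \frac{-908934 + 4190209 + 624335}{- \frac{1}{1250673}} = \frac{465121}{4967206} + 3905610 \left(-1250673\right) = \frac{465121}{4967206} - 4884640975530 = - \frac{24263017961498004059}{4967206}$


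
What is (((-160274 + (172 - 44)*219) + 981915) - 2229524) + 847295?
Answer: -532556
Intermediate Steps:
(((-160274 + (172 - 44)*219) + 981915) - 2229524) + 847295 = (((-160274 + 128*219) + 981915) - 2229524) + 847295 = (((-160274 + 28032) + 981915) - 2229524) + 847295 = ((-132242 + 981915) - 2229524) + 847295 = (849673 - 2229524) + 847295 = -1379851 + 847295 = -532556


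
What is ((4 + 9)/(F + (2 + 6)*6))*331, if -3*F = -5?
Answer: 12909/149 ≈ 86.638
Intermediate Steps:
F = 5/3 (F = -⅓*(-5) = 5/3 ≈ 1.6667)
((4 + 9)/(F + (2 + 6)*6))*331 = ((4 + 9)/(5/3 + (2 + 6)*6))*331 = (13/(5/3 + 8*6))*331 = (13/(5/3 + 48))*331 = (13/(149/3))*331 = (13*(3/149))*331 = (39/149)*331 = 12909/149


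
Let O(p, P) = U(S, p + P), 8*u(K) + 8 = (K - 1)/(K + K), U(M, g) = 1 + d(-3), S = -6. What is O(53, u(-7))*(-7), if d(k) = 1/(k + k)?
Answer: -35/6 ≈ -5.8333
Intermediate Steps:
d(k) = 1/(2*k)
U(M, g) = ⅚ (U(M, g) = 1 + (½)/(-3) = 1 + (½)*(-⅓) = 1 - ⅙ = ⅚)
u(K) = -1 + (-1 + K)/(16*K) (u(K) = -1 + ((K - 1)/(K + K))/8 = -1 + ((-1 + K)/((2*K)))/8 = -1 + ((-1 + K)*(1/(2*K)))/8 = -1 + ((-1 + K)/(2*K))/8 = -1 + (-1 + K)/(16*K))
O(p, P) = ⅚
O(53, u(-7))*(-7) = (⅚)*(-7) = -35/6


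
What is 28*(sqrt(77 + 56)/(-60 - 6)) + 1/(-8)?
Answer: -1/8 - 14*sqrt(133)/33 ≈ -5.0176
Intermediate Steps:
28*(sqrt(77 + 56)/(-60 - 6)) + 1/(-8) = 28*(sqrt(133)/(-66)) - 1/8 = 28*(sqrt(133)*(-1/66)) - 1/8 = 28*(-sqrt(133)/66) - 1/8 = -14*sqrt(133)/33 - 1/8 = -1/8 - 14*sqrt(133)/33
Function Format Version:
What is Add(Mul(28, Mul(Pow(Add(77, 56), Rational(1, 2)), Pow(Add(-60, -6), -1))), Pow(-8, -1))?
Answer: Add(Rational(-1, 8), Mul(Rational(-14, 33), Pow(133, Rational(1, 2)))) ≈ -5.0176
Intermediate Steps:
Add(Mul(28, Mul(Pow(Add(77, 56), Rational(1, 2)), Pow(Add(-60, -6), -1))), Pow(-8, -1)) = Add(Mul(28, Mul(Pow(133, Rational(1, 2)), Pow(-66, -1))), Rational(-1, 8)) = Add(Mul(28, Mul(Pow(133, Rational(1, 2)), Rational(-1, 66))), Rational(-1, 8)) = Add(Mul(28, Mul(Rational(-1, 66), Pow(133, Rational(1, 2)))), Rational(-1, 8)) = Add(Mul(Rational(-14, 33), Pow(133, Rational(1, 2))), Rational(-1, 8)) = Add(Rational(-1, 8), Mul(Rational(-14, 33), Pow(133, Rational(1, 2))))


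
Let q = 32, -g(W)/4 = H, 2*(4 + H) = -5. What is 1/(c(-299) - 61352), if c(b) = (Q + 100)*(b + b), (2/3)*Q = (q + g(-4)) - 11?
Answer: -1/163311 ≈ -6.1233e-6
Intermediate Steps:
H = -13/2 (H = -4 + (1/2)*(-5) = -4 - 5/2 = -13/2 ≈ -6.5000)
g(W) = 26 (g(W) = -4*(-13/2) = 26)
Q = 141/2 (Q = 3*((32 + 26) - 11)/2 = 3*(58 - 11)/2 = (3/2)*47 = 141/2 ≈ 70.500)
c(b) = 341*b (c(b) = (141/2 + 100)*(b + b) = 341*(2*b)/2 = 341*b)
1/(c(-299) - 61352) = 1/(341*(-299) - 61352) = 1/(-101959 - 61352) = 1/(-163311) = -1/163311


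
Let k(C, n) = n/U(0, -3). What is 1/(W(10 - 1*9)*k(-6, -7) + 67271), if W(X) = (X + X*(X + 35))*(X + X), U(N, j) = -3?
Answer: 3/202331 ≈ 1.4827e-5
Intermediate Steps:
W(X) = 2*X*(X + X*(35 + X)) (W(X) = (X + X*(35 + X))*(2*X) = 2*X*(X + X*(35 + X)))
k(C, n) = -n/3 (k(C, n) = n/(-3) = n*(-⅓) = -n/3)
1/(W(10 - 1*9)*k(-6, -7) + 67271) = 1/((2*(10 - 1*9)²*(36 + (10 - 1*9)))*(-⅓*(-7)) + 67271) = 1/((2*(10 - 9)²*(36 + (10 - 9)))*(7/3) + 67271) = 1/((2*1²*(36 + 1))*(7/3) + 67271) = 1/((2*1*37)*(7/3) + 67271) = 1/(74*(7/3) + 67271) = 1/(518/3 + 67271) = 1/(202331/3) = 3/202331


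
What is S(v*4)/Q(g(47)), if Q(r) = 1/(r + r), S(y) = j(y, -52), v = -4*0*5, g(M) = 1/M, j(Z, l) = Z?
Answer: 0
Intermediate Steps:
v = 0 (v = 0*5 = 0)
S(y) = y
Q(r) = 1/(2*r)
S(v*4)/Q(g(47)) = (0*4)/((1/(2*(1/47)))) = 0/((1/(2*(1/47)))) = 0/(((1/2)*47)) = 0/(47/2) = 0*(2/47) = 0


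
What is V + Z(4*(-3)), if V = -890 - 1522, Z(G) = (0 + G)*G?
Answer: -2268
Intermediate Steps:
Z(G) = G² (Z(G) = G*G = G²)
V = -2412
V + Z(4*(-3)) = -2412 + (4*(-3))² = -2412 + (-12)² = -2412 + 144 = -2268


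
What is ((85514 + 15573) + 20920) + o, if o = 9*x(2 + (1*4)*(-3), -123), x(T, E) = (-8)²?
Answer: 122583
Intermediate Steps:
x(T, E) = 64
o = 576 (o = 9*64 = 576)
((85514 + 15573) + 20920) + o = ((85514 + 15573) + 20920) + 576 = (101087 + 20920) + 576 = 122007 + 576 = 122583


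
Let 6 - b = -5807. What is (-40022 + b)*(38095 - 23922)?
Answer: -484844157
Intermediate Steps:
b = 5813 (b = 6 - 1*(-5807) = 6 + 5807 = 5813)
(-40022 + b)*(38095 - 23922) = (-40022 + 5813)*(38095 - 23922) = -34209*14173 = -484844157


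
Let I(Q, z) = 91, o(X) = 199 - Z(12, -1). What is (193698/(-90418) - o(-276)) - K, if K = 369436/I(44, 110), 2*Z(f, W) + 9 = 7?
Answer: -17533449183/4114019 ≈ -4261.9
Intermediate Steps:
Z(f, W) = -1 (Z(f, W) = -9/2 + (1/2)*7 = -9/2 + 7/2 = -1)
o(X) = 200 (o(X) = 199 - 1*(-1) = 199 + 1 = 200)
K = 369436/91 ≈ 4059.7
(193698/(-90418) - o(-276)) - K = (193698/(-90418) - 1*200) - 1*369436/91 = (193698*(-1/90418) - 200) - 369436/91 = (-96849/45209 - 200) - 369436/91 = -9138649/45209 - 369436/91 = -17533449183/4114019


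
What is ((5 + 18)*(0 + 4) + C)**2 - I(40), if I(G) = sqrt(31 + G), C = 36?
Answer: 16384 - sqrt(71) ≈ 16376.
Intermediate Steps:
((5 + 18)*(0 + 4) + C)**2 - I(40) = ((5 + 18)*(0 + 4) + 36)**2 - sqrt(31 + 40) = (23*4 + 36)**2 - sqrt(71) = (92 + 36)**2 - sqrt(71) = 128**2 - sqrt(71) = 16384 - sqrt(71)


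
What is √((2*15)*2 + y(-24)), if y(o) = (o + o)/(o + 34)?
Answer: 2*√345/5 ≈ 7.4297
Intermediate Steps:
y(o) = 2*o/(34 + o) (y(o) = (2*o)/(34 + o) = 2*o/(34 + o))
√((2*15)*2 + y(-24)) = √((2*15)*2 + 2*(-24)/(34 - 24)) = √(30*2 + 2*(-24)/10) = √(60 + 2*(-24)*(⅒)) = √(60 - 24/5) = √(276/5) = 2*√345/5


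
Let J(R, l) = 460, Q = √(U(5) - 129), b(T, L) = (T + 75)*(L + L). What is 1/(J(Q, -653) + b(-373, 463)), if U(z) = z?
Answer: -1/275488 ≈ -3.6299e-6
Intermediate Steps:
b(T, L) = 2*L*(75 + T) (b(T, L) = (75 + T)*(2*L) = 2*L*(75 + T))
Q = 2*I*√31 (Q = √(5 - 129) = √(-124) = 2*I*√31 ≈ 11.136*I)
1/(J(Q, -653) + b(-373, 463)) = 1/(460 + 2*463*(75 - 373)) = 1/(460 + 2*463*(-298)) = 1/(460 - 275948) = 1/(-275488) = -1/275488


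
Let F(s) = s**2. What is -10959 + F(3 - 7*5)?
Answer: -9935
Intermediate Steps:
-10959 + F(3 - 7*5) = -10959 + (3 - 7*5)**2 = -10959 + (3 - 35)**2 = -10959 + (-32)**2 = -10959 + 1024 = -9935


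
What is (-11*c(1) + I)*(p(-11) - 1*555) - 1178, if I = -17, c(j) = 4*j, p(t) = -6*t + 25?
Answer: 27126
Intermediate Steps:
p(t) = 25 - 6*t
(-11*c(1) + I)*(p(-11) - 1*555) - 1178 = (-44 - 17)*((25 - 6*(-11)) - 1*555) - 1178 = (-11*4 - 17)*((25 + 66) - 555) - 1178 = (-44 - 17)*(91 - 555) - 1178 = -61*(-464) - 1178 = 28304 - 1178 = 27126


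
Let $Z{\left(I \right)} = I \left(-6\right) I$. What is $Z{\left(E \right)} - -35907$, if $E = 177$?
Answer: $-152067$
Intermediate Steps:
$Z{\left(I \right)} = - 6 I^{2}$ ($Z{\left(I \right)} = - 6 I I = - 6 I^{2}$)
$Z{\left(E \right)} - -35907 = - 6 \cdot 177^{2} - -35907 = \left(-6\right) 31329 + 35907 = -187974 + 35907 = -152067$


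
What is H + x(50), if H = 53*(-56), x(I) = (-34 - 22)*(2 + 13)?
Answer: -3808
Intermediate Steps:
x(I) = -840 (x(I) = -56*15 = -840)
H = -2968
H + x(50) = -2968 - 840 = -3808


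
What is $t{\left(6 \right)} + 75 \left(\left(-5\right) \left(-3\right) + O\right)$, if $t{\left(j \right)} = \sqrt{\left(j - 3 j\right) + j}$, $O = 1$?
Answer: $1200 + i \sqrt{6} \approx 1200.0 + 2.4495 i$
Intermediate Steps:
$t{\left(j \right)} = \sqrt{- j}$ ($t{\left(j \right)} = \sqrt{- 2 j + j} = \sqrt{- j}$)
$t{\left(6 \right)} + 75 \left(\left(-5\right) \left(-3\right) + O\right) = \sqrt{\left(-1\right) 6} + 75 \left(\left(-5\right) \left(-3\right) + 1\right) = \sqrt{-6} + 75 \left(15 + 1\right) = i \sqrt{6} + 75 \cdot 16 = i \sqrt{6} + 1200 = 1200 + i \sqrt{6}$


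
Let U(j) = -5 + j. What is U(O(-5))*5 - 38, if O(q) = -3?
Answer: -78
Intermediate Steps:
U(O(-5))*5 - 38 = (-5 - 3)*5 - 38 = -8*5 - 38 = -40 - 38 = -78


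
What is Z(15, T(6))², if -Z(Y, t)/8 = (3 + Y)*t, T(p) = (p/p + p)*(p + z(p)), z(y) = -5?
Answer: 1016064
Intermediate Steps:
T(p) = (1 + p)*(-5 + p) (T(p) = (p/p + p)*(p - 5) = (1 + p)*(-5 + p))
Z(Y, t) = -8*t*(3 + Y) (Z(Y, t) = -8*(3 + Y)*t = -8*t*(3 + Y))
Z(15, T(6))² = (-8*(-5 + 6² - 4*6)*(3 + 15))² = (-8*(-5 + 36 - 24)*18)² = (-8*7*18)² = (-1008)² = 1016064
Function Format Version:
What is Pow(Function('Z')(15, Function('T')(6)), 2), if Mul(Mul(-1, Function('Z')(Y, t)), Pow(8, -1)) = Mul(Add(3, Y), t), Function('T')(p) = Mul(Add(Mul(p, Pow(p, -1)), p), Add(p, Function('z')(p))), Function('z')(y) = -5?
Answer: 1016064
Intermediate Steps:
Function('T')(p) = Mul(Add(1, p), Add(-5, p)) (Function('T')(p) = Mul(Add(Mul(p, Pow(p, -1)), p), Add(p, -5)) = Mul(Add(1, p), Add(-5, p)))
Function('Z')(Y, t) = Mul(-8, t, Add(3, Y)) (Function('Z')(Y, t) = Mul(-8, Mul(Add(3, Y), t)) = Mul(-8, Mul(t, Add(3, Y))) = Mul(-8, t, Add(3, Y)))
Pow(Function('Z')(15, Function('T')(6)), 2) = Pow(Mul(-8, Add(-5, Pow(6, 2), Mul(-4, 6)), Add(3, 15)), 2) = Pow(Mul(-8, Add(-5, 36, -24), 18), 2) = Pow(Mul(-8, 7, 18), 2) = Pow(-1008, 2) = 1016064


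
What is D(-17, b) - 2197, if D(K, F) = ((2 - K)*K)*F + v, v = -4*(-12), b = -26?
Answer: 6249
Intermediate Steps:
v = 48
D(K, F) = 48 + F*K*(2 - K) (D(K, F) = ((2 - K)*K)*F + 48 = (K*(2 - K))*F + 48 = F*K*(2 - K) + 48 = 48 + F*K*(2 - K))
D(-17, b) - 2197 = (48 - 1*(-26)*(-17)**2 + 2*(-26)*(-17)) - 2197 = (48 - 1*(-26)*289 + 884) - 2197 = (48 + 7514 + 884) - 2197 = 8446 - 2197 = 6249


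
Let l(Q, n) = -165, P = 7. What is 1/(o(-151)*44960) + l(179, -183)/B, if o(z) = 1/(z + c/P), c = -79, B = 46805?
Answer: -119431/16739170 ≈ -0.0071348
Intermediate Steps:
o(z) = 1/(-79/7 + z) (o(z) = 1/(z - 79/7) = 1/(-79/7 + z))
1/(o(-151)*44960) + l(179, -183)/B = 1/((7/(-79 + 7*(-151)))*44960) - 165/46805 = (1/44960)/(7/(-79 - 1057)) - 165*1/46805 = (1/44960)/(7/(-1136)) - 3/851 = (1/44960)/(7*(-1/1136)) - 3/851 = (1/44960)/(-7/1136) - 3/851 = -1136/7*1/44960 - 3/851 = -71/19670 - 3/851 = -119431/16739170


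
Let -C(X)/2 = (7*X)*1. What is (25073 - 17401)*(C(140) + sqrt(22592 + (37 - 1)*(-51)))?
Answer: -15037120 + 15344*sqrt(5189) ≈ -1.3932e+7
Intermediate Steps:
C(X) = -14*X (C(X) = -2*7*X = -14*X)
(25073 - 17401)*(C(140) + sqrt(22592 + (37 - 1)*(-51))) = (25073 - 17401)*(-14*140 + sqrt(22592 + (37 - 1)*(-51))) = 7672*(-1960 + sqrt(22592 + 36*(-51))) = 7672*(-1960 + sqrt(22592 - 1836)) = 7672*(-1960 + sqrt(20756)) = 7672*(-1960 + 2*sqrt(5189)) = -15037120 + 15344*sqrt(5189)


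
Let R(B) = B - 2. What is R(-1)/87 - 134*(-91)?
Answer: 353625/29 ≈ 12194.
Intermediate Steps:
R(B) = -2 + B
R(-1)/87 - 134*(-91) = (-2 - 1)/87 - 134*(-91) = -3*1/87 + 12194 = -1/29 + 12194 = 353625/29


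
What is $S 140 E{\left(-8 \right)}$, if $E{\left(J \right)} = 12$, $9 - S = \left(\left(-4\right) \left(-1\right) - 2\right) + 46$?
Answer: $-65520$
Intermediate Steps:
$S = -39$ ($S = 9 - \left(\left(\left(-4\right) \left(-1\right) - 2\right) + 46\right) = 9 - \left(\left(4 - 2\right) + 46\right) = 9 - \left(2 + 46\right) = 9 - 48 = -39$)
$S 140 E{\left(-8 \right)} = \left(-39\right) 140 \cdot 12 = \left(-5460\right) 12 = -65520$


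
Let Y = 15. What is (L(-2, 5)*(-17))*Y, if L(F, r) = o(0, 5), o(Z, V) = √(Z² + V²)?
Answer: -1275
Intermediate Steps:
o(Z, V) = √(V² + Z²)
L(F, r) = 5 (L(F, r) = √(5² + 0²) = √(25 + 0) = √25 = 5)
(L(-2, 5)*(-17))*Y = (5*(-17))*15 = -85*15 = -1275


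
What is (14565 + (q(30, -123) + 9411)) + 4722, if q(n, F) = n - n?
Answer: 28698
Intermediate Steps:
q(n, F) = 0
(14565 + (q(30, -123) + 9411)) + 4722 = (14565 + (0 + 9411)) + 4722 = (14565 + 9411) + 4722 = 23976 + 4722 = 28698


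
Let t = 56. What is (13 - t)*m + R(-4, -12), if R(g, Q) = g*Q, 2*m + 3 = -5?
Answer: 220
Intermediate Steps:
m = -4 (m = -3/2 + (1/2)*(-5) = -3/2 - 5/2 = -4)
R(g, Q) = Q*g
(13 - t)*m + R(-4, -12) = (13 - 1*56)*(-4) - 12*(-4) = (13 - 56)*(-4) + 48 = -43*(-4) + 48 = 172 + 48 = 220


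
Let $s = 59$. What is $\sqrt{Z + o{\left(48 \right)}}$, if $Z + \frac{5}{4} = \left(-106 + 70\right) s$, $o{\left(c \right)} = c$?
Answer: $\frac{i \sqrt{8309}}{2} \approx 45.577 i$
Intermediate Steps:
$Z = - \frac{8501}{4}$ ($Z = - \frac{5}{4} + \left(-106 + 70\right) 59 = - \frac{5}{4} - 2124 = - \frac{8501}{4} \approx -2125.3$)
$\sqrt{Z + o{\left(48 \right)}} = \sqrt{- \frac{8501}{4} + 48} = \sqrt{- \frac{8309}{4}} = \frac{i \sqrt{8309}}{2}$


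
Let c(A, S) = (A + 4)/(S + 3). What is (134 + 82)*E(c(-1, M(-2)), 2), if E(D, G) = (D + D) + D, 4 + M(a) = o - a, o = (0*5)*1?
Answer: 1944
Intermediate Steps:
o = 0 (o = 0*1 = 0)
M(a) = -4 - a (M(a) = -4 + (0 - a) = -4 - a)
c(A, S) = (4 + A)/(3 + S)
E(D, G) = 3*D (E(D, G) = 2*D + D = 3*D)
(134 + 82)*E(c(-1, M(-2)), 2) = (134 + 82)*(3*((4 - 1)/(3 + (-4 - 1*(-2))))) = 216*(3*(3/(3 + (-4 + 2)))) = 216*(3*(3/(3 - 2))) = 216*(3*(3/1)) = 216*(3*(1*3)) = 216*(3*3) = 216*9 = 1944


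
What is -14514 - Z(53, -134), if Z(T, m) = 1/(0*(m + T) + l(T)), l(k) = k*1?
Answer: -769243/53 ≈ -14514.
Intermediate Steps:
l(k) = k
Z(T, m) = 1/T (Z(T, m) = 1/(0*(m + T) + T) = 1/(0*(T + m) + T) = 1/(0 + T) = 1/T)
-14514 - Z(53, -134) = -14514 - 1/53 = -769243/53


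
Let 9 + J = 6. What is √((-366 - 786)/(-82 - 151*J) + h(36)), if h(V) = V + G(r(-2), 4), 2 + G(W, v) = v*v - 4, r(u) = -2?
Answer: √5904094/371 ≈ 6.5494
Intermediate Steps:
J = -3 (J = -9 + 6 = -3)
G(W, v) = -6 + v² (G(W, v) = -2 + (v*v - 4) = -2 + (v² - 4) = -2 + (-4 + v²) = -6 + v²)
h(V) = 10 + V (h(V) = V + (-6 + 4²) = V + (-6 + 16) = V + 10 = 10 + V)
√((-366 - 786)/(-82 - 151*J) + h(36)) = √((-366 - 786)/(-82 - 151*(-3)) + (10 + 36)) = √(-1152/(-82 + 453) + 46) = √(-1152/371 + 46) = √(15914/371) = √5904094/371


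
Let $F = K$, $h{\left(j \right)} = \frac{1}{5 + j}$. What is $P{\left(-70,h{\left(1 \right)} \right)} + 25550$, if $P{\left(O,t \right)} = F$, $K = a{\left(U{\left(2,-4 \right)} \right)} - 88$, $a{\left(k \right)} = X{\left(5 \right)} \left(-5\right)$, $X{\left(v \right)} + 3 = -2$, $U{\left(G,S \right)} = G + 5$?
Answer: $25487$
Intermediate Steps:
$U{\left(G,S \right)} = 5 + G$
$X{\left(v \right)} = -5$ ($X{\left(v \right)} = -3 - 2 = -5$)
$a{\left(k \right)} = 25$ ($a{\left(k \right)} = \left(-5\right) \left(-5\right) = 25$)
$K = -63$ ($K = 25 - 88 = -63$)
$F = -63$
$P{\left(O,t \right)} = -63$
$P{\left(-70,h{\left(1 \right)} \right)} + 25550 = -63 + 25550 = 25487$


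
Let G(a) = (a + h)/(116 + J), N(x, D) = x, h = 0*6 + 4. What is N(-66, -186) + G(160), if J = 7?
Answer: -194/3 ≈ -64.667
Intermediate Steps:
h = 4 (h = 0 + 4 = 4)
G(a) = 4/123 + a/123 (G(a) = (a + 4)/(116 + 7) = (4 + a)/123 = 4/123 + a/123)
N(-66, -186) + G(160) = -66 + (4/123 + (1/123)*160) = -66 + (4/123 + 160/123) = -66 + 4/3 = -194/3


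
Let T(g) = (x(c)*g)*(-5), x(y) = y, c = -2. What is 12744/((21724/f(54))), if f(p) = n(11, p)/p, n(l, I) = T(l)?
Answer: 6490/5431 ≈ 1.1950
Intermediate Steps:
T(g) = 10*g (T(g) = -2*g*(-5) = 10*g)
n(l, I) = 10*l
f(p) = 110/p (f(p) = (10*11)/p = 110/p)
12744/((21724/f(54))) = 12744/((21724/((110/54)))) = 12744/((21724/((110*(1/54))))) = 12744/((21724/(55/27))) = 12744/((21724*(27/55))) = 12744/(586548/55) = 12744*(55/586548) = 6490/5431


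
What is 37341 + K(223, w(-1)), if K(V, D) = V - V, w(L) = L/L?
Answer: 37341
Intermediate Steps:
w(L) = 1
K(V, D) = 0
37341 + K(223, w(-1)) = 37341 + 0 = 37341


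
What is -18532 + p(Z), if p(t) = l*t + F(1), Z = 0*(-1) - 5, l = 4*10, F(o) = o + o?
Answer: -18730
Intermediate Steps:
F(o) = 2*o
l = 40
Z = -5 (Z = 0 - 5 = -5)
p(t) = 2 + 40*t (p(t) = 40*t + 2*1 = 40*t + 2 = 2 + 40*t)
-18532 + p(Z) = -18532 + (2 + 40*(-5)) = -18532 + (2 - 200) = -18532 - 198 = -18730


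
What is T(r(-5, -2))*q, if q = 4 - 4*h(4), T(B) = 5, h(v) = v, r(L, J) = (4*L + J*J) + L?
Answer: -60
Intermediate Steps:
r(L, J) = J**2 + 5*L (r(L, J) = (4*L + J**2) + L = (J**2 + 4*L) + L = J**2 + 5*L)
q = -12 (q = 4 - 4*4 = 4 - 16 = -12)
T(r(-5, -2))*q = 5*(-12) = -60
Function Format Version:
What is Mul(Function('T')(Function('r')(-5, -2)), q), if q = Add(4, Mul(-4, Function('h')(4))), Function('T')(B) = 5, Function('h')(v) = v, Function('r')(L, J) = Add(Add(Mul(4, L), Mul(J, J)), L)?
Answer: -60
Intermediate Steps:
Function('r')(L, J) = Add(Pow(J, 2), Mul(5, L)) (Function('r')(L, J) = Add(Add(Mul(4, L), Pow(J, 2)), L) = Add(Add(Pow(J, 2), Mul(4, L)), L) = Add(Pow(J, 2), Mul(5, L)))
q = -12 (q = Add(4, Mul(-4, 4)) = Add(4, -16) = -12)
Mul(Function('T')(Function('r')(-5, -2)), q) = Mul(5, -12) = -60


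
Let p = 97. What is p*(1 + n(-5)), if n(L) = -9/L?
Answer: 1358/5 ≈ 271.60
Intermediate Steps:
p*(1 + n(-5)) = 97*(1 - 9/(-5)) = 97*(1 - 9*(-⅕)) = 97*(1 + 9/5) = 97*(14/5) = 1358/5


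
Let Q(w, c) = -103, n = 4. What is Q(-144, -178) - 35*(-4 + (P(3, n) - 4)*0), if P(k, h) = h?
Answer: 37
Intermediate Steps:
Q(-144, -178) - 35*(-4 + (P(3, n) - 4)*0) = -103 - 35*(-4 + (4 - 4)*0) = -103 - 35*(-4 + 0*0) = -103 - 35*(-4 + 0) = -103 - 35*(-4) = -103 - 1*(-140) = -103 + 140 = 37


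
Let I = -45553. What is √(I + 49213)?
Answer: 2*√915 ≈ 60.498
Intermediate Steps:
√(I + 49213) = √(-45553 + 49213) = √3660 = 2*√915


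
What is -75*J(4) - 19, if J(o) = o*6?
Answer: -1819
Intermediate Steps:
J(o) = 6*o
-75*J(4) - 19 = -450*4 - 19 = -75*24 - 19 = -1800 - 19 = -1819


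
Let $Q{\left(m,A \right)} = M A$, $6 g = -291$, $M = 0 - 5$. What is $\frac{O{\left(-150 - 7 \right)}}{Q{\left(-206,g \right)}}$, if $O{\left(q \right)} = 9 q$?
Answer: $- \frac{2826}{485} \approx -5.8268$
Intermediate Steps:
$M = -5$ ($M = 0 - 5 = -5$)
$g = - \frac{97}{2}$ ($g = \frac{1}{6} \left(-291\right) = - \frac{97}{2} \approx -48.5$)
$Q{\left(m,A \right)} = - 5 A$
$\frac{O{\left(-150 - 7 \right)}}{Q{\left(-206,g \right)}} = \frac{9 \left(-150 - 7\right)}{\left(-5\right) \left(- \frac{97}{2}\right)} = \frac{9 \left(-150 - 7\right)}{\frac{485}{2}} = 9 \left(-157\right) \frac{2}{485} = \left(-1413\right) \frac{2}{485} = - \frac{2826}{485}$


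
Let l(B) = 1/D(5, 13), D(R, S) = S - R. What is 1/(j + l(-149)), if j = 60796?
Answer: 8/486369 ≈ 1.6448e-5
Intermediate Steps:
l(B) = 1/8 (l(B) = 1/(13 - 1*5) = 1/(13 - 5) = 1/8)
1/(j + l(-149)) = 1/(60796 + 1/8) = 1/(486369/8) = 8/486369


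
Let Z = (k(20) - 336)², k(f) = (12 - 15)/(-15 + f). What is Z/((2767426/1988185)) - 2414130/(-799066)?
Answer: 450011690478417219/5528390060290 ≈ 81400.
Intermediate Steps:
k(f) = -3/(-15 + f)
Z = 2832489/25 (Z = (-3/(-15 + 20) - 336)² = (-3/5 - 336)² = (-3*⅕ - 336)² = (-⅗ - 336)² = (-1683/5)² = 2832489/25 ≈ 1.1330e+5)
Z/((2767426/1988185)) - 2414130/(-799066) = 2832489/(25*((2767426/1988185))) - 2414130/(-799066) = 2832489/(25*((2767426*(1/1988185)))) - 2414130*(-1/799066) = 2832489/(25*(2767426/1988185)) + 1207065/399533 = (2832489/25)*(1988185/2767426) + 1207065/399533 = 1126302428493/13837130 + 1207065/399533 = 450011690478417219/5528390060290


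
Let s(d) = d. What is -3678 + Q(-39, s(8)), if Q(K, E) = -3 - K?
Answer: -3642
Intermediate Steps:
-3678 + Q(-39, s(8)) = -3678 + (-3 - 1*(-39)) = -3678 + (-3 + 39) = -3678 + 36 = -3642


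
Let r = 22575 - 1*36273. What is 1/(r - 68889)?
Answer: -1/82587 ≈ -1.2108e-5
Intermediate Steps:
r = -13698 (r = 22575 - 36273 = -13698)
1/(r - 68889) = 1/(-13698 - 68889) = 1/(-82587) = -1/82587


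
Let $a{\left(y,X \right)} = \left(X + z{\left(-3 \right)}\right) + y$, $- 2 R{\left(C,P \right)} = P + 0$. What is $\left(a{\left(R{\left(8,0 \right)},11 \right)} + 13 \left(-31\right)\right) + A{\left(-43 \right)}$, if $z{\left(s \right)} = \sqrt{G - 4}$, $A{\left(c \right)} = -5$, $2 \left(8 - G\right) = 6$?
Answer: $-396$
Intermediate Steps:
$G = 5$ ($G = 8 - 3 = 5$)
$R{\left(C,P \right)} = - \frac{P}{2}$ ($R{\left(C,P \right)} = - \frac{P + 0}{2} = - \frac{P}{2}$)
$z{\left(s \right)} = 1$ ($z{\left(s \right)} = \sqrt{5 - 4} = \sqrt{1} = 1$)
$a{\left(y,X \right)} = 1 + X + y$ ($a{\left(y,X \right)} = \left(X + 1\right) + y = \left(1 + X\right) + y = 1 + X + y$)
$\left(a{\left(R{\left(8,0 \right)},11 \right)} + 13 \left(-31\right)\right) + A{\left(-43 \right)} = \left(\left(1 + 11 - 0\right) + 13 \left(-31\right)\right) - 5 = \left(\left(1 + 11 + 0\right) - 403\right) - 5 = \left(12 - 403\right) - 5 = -391 - 5 = -396$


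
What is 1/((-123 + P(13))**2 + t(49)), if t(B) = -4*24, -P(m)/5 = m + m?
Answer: 1/63913 ≈ 1.5646e-5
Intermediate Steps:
P(m) = -10*m (P(m) = -5*(m + m) = -10*m)
t(B) = -96
1/((-123 + P(13))**2 + t(49)) = 1/((-123 - 10*13)**2 - 96) = 1/((-123 - 130)**2 - 96) = 1/((-253)**2 - 96) = 1/(64009 - 96) = 1/63913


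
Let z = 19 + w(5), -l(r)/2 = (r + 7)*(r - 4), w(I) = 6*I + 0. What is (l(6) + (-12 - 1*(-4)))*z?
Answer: -2940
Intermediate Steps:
w(I) = 6*I
l(r) = -2*(-4 + r)*(7 + r) (l(r) = -2*(r + 7)*(r - 4) = -2*(7 + r)*(-4 + r) = -2*(-4 + r)*(7 + r))
z = 49 (z = 19 + 6*5 = 19 + 30 = 49)
(l(6) + (-12 - 1*(-4)))*z = ((56 - 6*6 - 2*6**2) + (-12 - 1*(-4)))*49 = ((56 - 36 - 2*36) + (-12 + 4))*49 = ((56 - 36 - 72) - 8)*49 = (-52 - 8)*49 = -60*49 = -2940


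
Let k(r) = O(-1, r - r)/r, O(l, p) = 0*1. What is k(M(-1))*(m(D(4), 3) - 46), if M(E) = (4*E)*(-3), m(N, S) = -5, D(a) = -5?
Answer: 0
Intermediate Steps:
O(l, p) = 0
M(E) = -12*E
k(r) = 0 (k(r) = 0/r = 0)
k(M(-1))*(m(D(4), 3) - 46) = 0*(-5 - 46) = 0*(-51) = 0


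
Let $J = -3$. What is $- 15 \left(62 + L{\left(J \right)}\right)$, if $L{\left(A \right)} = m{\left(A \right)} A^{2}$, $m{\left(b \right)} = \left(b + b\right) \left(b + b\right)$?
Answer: $-5790$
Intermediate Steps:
$m{\left(b \right)} = 4 b^{2}$ ($m{\left(b \right)} = 2 b 2 b = 4 b^{2}$)
$L{\left(A \right)} = 4 A^{4}$ ($L{\left(A \right)} = 4 A^{2} A^{2} = 4 A^{4}$)
$- 15 \left(62 + L{\left(J \right)}\right) = - 15 \left(62 + 4 \left(-3\right)^{4}\right) = - 15 \left(62 + 4 \cdot 81\right) = - 15 \left(62 + 324\right) = \left(-15\right) 386 = -5790$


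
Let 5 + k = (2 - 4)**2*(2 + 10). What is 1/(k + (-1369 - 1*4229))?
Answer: -1/5555 ≈ -0.00018002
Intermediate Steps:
k = 43 (k = -5 + (2 - 4)**2*(2 + 10) = -5 + (-2)**2*12 = -5 + 4*12 = -5 + 48 = 43)
1/(k + (-1369 - 1*4229)) = 1/(43 + (-1369 - 1*4229)) = 1/(43 + (-1369 - 4229)) = 1/(43 - 5598) = 1/(-5555) = -1/5555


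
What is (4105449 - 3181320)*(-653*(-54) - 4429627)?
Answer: -4060960133085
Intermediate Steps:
(4105449 - 3181320)*(-653*(-54) - 4429627) = 924129*(35262 - 4429627) = 924129*(-4394365) = -4060960133085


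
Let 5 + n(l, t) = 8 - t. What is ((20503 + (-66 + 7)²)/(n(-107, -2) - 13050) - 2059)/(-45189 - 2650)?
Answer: 26883639/624059755 ≈ 0.043079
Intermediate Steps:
n(l, t) = 3 - t (n(l, t) = -5 + (8 - t) = 3 - t)
((20503 + (-66 + 7)²)/(n(-107, -2) - 13050) - 2059)/(-45189 - 2650) = ((20503 + (-66 + 7)²)/((3 - 1*(-2)) - 13050) - 2059)/(-45189 - 2650) = ((20503 + (-59)²)/((3 + 2) - 13050) - 2059)/(-47839) = ((20503 + 3481)/(5 - 13050) - 2059)*(-1/47839) = (23984/(-13045) - 2059)*(-1/47839) = (23984*(-1/13045) - 2059)*(-1/47839) = (-23984/13045 - 2059)*(-1/47839) = -26883639/13045*(-1/47839) = 26883639/624059755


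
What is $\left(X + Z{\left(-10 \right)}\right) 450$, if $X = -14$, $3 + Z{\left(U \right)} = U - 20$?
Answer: $-21150$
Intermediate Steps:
$Z{\left(U \right)} = -23 + U$ ($Z{\left(U \right)} = -3 + \left(U - 20\right) = -3 + \left(-20 + U\right) = -23 + U$)
$\left(X + Z{\left(-10 \right)}\right) 450 = \left(-14 - 33\right) 450 = \left(-47\right) 450 = -21150$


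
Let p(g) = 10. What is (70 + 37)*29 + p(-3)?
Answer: 3113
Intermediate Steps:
(70 + 37)*29 + p(-3) = (70 + 37)*29 + 10 = 107*29 + 10 = 3103 + 10 = 3113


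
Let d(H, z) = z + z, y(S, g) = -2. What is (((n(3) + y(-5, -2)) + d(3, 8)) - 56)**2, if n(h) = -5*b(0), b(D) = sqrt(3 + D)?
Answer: 1839 + 420*sqrt(3) ≈ 2566.5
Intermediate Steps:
d(H, z) = 2*z
n(h) = -5*sqrt(3) (n(h) = -5*sqrt(3 + 0) = -5*sqrt(3))
(((n(3) + y(-5, -2)) + d(3, 8)) - 56)**2 = (((-5*sqrt(3) - 2) + 2*8) - 56)**2 = (((-2 - 5*sqrt(3)) + 16) - 56)**2 = ((14 - 5*sqrt(3)) - 56)**2 = (-42 - 5*sqrt(3))**2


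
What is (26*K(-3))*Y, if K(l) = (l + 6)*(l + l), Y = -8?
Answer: 3744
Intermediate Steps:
K(l) = 2*l*(6 + l) (K(l) = (6 + l)*(2*l) = 2*l*(6 + l))
(26*K(-3))*Y = (26*(2*(-3)*(6 - 3)))*(-8) = (26*(2*(-3)*3))*(-8) = (26*(-18))*(-8) = -468*(-8) = 3744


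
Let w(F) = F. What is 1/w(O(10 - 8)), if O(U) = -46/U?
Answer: -1/23 ≈ -0.043478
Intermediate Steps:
1/w(O(10 - 8)) = 1/(-46/(10 - 8)) = 1/(-46/2) = 1/(-46*½) = 1/(-23) = -1/23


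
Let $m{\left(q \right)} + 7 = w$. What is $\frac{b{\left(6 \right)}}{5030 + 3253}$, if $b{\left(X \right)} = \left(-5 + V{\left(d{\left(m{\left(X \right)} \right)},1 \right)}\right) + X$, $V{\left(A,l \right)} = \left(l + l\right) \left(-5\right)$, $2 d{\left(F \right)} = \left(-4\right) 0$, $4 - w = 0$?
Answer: $- \frac{3}{2761} \approx -0.0010866$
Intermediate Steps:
$w = 4$ ($w = 4 - 0 = 4 + 0 = 4$)
$m{\left(q \right)} = -3$ ($m{\left(q \right)} = -7 + 4 = -3$)
$d{\left(F \right)} = 0$ ($d{\left(F \right)} = \frac{\left(-4\right) 0}{2} = \frac{1}{2} \cdot 0 = 0$)
$V{\left(A,l \right)} = - 10 l$ ($V{\left(A,l \right)} = 2 l \left(-5\right) = - 10 l$)
$b{\left(X \right)} = -15 + X$ ($b{\left(X \right)} = \left(-5 - 10\right) + X = -15 + X$)
$\frac{b{\left(6 \right)}}{5030 + 3253} = \frac{-15 + 6}{5030 + 3253} = - \frac{9}{8283} = \left(-9\right) \frac{1}{8283} = - \frac{3}{2761}$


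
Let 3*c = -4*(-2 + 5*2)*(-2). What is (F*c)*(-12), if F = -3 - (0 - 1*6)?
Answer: -768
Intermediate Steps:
c = 64/3 (c = (-4*(-2 + 5*2)*(-2))/3 = (-4*(-2 + 10)*(-2))/3 = (-4*8*(-2))/3 = (-32*(-2))/3 = (1/3)*64 = 64/3 ≈ 21.333)
F = 3 (F = -3 - (0 - 6) = -3 - 1*(-6) = -3 + 6 = 3)
(F*c)*(-12) = (3*(64/3))*(-12) = 64*(-12) = -768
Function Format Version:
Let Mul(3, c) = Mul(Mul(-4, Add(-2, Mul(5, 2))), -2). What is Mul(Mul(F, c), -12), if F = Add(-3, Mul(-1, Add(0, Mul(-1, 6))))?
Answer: -768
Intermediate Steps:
c = Rational(64, 3) (c = Mul(Rational(1, 3), Mul(Mul(-4, Add(-2, Mul(5, 2))), -2)) = Mul(Rational(1, 3), Mul(Mul(-4, Add(-2, 10)), -2)) = Mul(Rational(1, 3), Mul(Mul(-4, 8), -2)) = Mul(Rational(1, 3), Mul(-32, -2)) = Mul(Rational(1, 3), 64) = Rational(64, 3) ≈ 21.333)
F = 3 (F = Add(-3, Mul(-1, Add(0, -6))) = Add(-3, Mul(-1, -6)) = Add(-3, 6) = 3)
Mul(Mul(F, c), -12) = Mul(Mul(3, Rational(64, 3)), -12) = Mul(64, -12) = -768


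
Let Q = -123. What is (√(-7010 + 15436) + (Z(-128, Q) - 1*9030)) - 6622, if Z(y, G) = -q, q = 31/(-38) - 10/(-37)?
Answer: -22005945/1406 + √8426 ≈ -15560.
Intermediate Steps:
q = -767/1406 (q = 31*(-1/38) - 10*(-1/37) = -31/38 + 10/37 = -767/1406 ≈ -0.54552)
Z(y, G) = 767/1406 (Z(y, G) = -1*(-767/1406) = 767/1406)
(√(-7010 + 15436) + (Z(-128, Q) - 1*9030)) - 6622 = (√(-7010 + 15436) + (767/1406 - 1*9030)) - 6622 = (√8426 + (767/1406 - 9030)) - 6622 = (√8426 - 12695413/1406) - 6622 = (-12695413/1406 + √8426) - 6622 = -22005945/1406 + √8426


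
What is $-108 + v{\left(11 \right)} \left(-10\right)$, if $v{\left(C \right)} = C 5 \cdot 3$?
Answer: $-1758$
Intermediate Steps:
$v{\left(C \right)} = 15 C$ ($v{\left(C \right)} = 5 C 3 = 15 C$)
$-108 + v{\left(11 \right)} \left(-10\right) = -108 + 15 \cdot 11 \left(-10\right) = -108 + 165 \left(-10\right) = -108 - 1650 = -1758$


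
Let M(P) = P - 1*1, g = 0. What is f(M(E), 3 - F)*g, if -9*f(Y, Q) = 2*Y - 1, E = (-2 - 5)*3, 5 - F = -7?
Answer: 0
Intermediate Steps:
F = 12 (F = 5 - 1*(-7) = 5 + 7 = 12)
E = -21 (E = -7*3 = -21)
M(P) = -1 + P (M(P) = P - 1 = -1 + P)
f(Y, Q) = ⅑ - 2*Y/9 (f(Y, Q) = -(2*Y - 1)/9 = -(-1 + 2*Y)/9 = ⅑ - 2*Y/9)
f(M(E), 3 - F)*g = (⅑ - 2*(-1 - 21)/9)*0 = (⅑ - 2/9*(-22))*0 = (⅑ + 44/9)*0 = 5*0 = 0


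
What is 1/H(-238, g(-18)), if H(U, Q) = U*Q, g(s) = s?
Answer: 1/4284 ≈ 0.00023343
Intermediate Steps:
H(U, Q) = Q*U
1/H(-238, g(-18)) = 1/(-18*(-238)) = 1/4284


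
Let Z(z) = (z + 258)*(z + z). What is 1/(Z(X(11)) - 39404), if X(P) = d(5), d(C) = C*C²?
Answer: 1/56346 ≈ 1.7747e-5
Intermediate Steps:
d(C) = C³
X(P) = 125 (X(P) = 5³ = 125)
Z(z) = 2*z*(258 + z) (Z(z) = (258 + z)*(2*z) = 2*z*(258 + z))
1/(Z(X(11)) - 39404) = 1/(2*125*(258 + 125) - 39404) = 1/(2*125*383 - 39404) = 1/(95750 - 39404) = 1/56346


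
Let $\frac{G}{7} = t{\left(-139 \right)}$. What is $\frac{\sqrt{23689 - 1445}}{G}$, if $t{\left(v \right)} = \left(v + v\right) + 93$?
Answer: $- \frac{2 \sqrt{5561}}{1295} \approx -0.11517$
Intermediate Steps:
$t{\left(v \right)} = 93 + 2 v$ ($t{\left(v \right)} = 2 v + 93 = 93 + 2 v$)
$G = -1295$ ($G = 7 \left(93 + 2 \left(-139\right)\right) = 7 \left(93 - 278\right) = 7 \left(-185\right) = -1295$)
$\frac{\sqrt{23689 - 1445}}{G} = \frac{\sqrt{23689 - 1445}}{-1295} = \sqrt{22244} \left(- \frac{1}{1295}\right) = 2 \sqrt{5561} \left(- \frac{1}{1295}\right) = - \frac{2 \sqrt{5561}}{1295}$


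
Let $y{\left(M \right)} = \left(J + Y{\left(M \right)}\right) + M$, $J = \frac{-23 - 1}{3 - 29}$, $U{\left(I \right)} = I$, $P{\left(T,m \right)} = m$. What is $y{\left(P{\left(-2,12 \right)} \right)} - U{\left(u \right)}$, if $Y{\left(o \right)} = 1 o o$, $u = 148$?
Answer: $\frac{116}{13} \approx 8.9231$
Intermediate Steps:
$Y{\left(o \right)} = o^{2}$ ($Y{\left(o \right)} = o o = o^{2}$)
$J = \frac{12}{13}$ ($J = - \frac{24}{-26} = \left(-24\right) \left(- \frac{1}{26}\right) = \frac{12}{13} \approx 0.92308$)
$y{\left(M \right)} = \frac{12}{13} + M + M^{2}$ ($y{\left(M \right)} = \left(\frac{12}{13} + M^{2}\right) + M = \frac{12}{13} + M + M^{2}$)
$y{\left(P{\left(-2,12 \right)} \right)} - U{\left(u \right)} = \left(\frac{12}{13} + 12 + 12^{2}\right) - 148 = \left(\frac{12}{13} + 12 + 144\right) - 148 = \frac{2040}{13} - 148 = \frac{116}{13}$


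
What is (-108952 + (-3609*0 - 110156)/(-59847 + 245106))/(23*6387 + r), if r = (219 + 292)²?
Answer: -10092224362/37794873849 ≈ -0.26703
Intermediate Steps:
r = 261121 (r = 511² = 261121)
(-108952 + (-3609*0 - 110156)/(-59847 + 245106))/(23*6387 + r) = (-108952 + (-3609*0 - 110156)/(-59847 + 245106))/(23*6387 + 261121) = (-108952 + (0 - 110156)/185259)/(146901 + 261121) = (-108952 - 110156*1/185259)/408022 = (-108952 - 110156/185259)*(1/408022) = -20184448724/185259*1/408022 = -10092224362/37794873849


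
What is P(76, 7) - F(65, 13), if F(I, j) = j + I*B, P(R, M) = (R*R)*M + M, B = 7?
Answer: 39971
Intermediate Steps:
P(R, M) = M + M*R² (P(R, M) = R²*M + M = M*R² + M = M + M*R²)
F(I, j) = j + 7*I (F(I, j) = j + I*7 = j + 7*I)
P(76, 7) - F(65, 13) = 7*(1 + 76²) - (13 + 7*65) = 7*(1 + 5776) - (13 + 455) = 7*5777 - 1*468 = 40439 - 468 = 39971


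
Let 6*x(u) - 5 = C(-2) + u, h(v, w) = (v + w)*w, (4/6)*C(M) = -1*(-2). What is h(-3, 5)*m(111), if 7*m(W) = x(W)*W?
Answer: 3145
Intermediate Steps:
C(M) = 3 (C(M) = 3*(-1*(-2))/2 = (3/2)*2 = 3)
h(v, w) = w*(v + w)
x(u) = 4/3 + u/6 (x(u) = ⅚ + (3 + u)/6 = ⅚ + (½ + u/6) = 4/3 + u/6)
m(W) = W*(4/3 + W/6)/7 (m(W) = ((4/3 + W/6)*W)/7 = (W*(4/3 + W/6))/7 = W*(4/3 + W/6)/7)
h(-3, 5)*m(111) = (5*(-3 + 5))*((1/42)*111*(8 + 111)) = (5*2)*((1/42)*111*119) = 10*(629/2) = 3145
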